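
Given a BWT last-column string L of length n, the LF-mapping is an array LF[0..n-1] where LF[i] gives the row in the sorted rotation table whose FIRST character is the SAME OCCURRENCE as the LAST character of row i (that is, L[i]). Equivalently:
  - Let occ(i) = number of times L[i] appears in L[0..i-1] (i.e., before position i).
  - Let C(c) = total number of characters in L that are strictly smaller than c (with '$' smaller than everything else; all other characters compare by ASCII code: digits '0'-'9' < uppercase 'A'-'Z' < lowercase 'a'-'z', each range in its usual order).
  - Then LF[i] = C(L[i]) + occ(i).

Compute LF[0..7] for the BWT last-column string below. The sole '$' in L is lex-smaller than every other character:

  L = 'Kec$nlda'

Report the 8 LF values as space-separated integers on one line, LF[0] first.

Answer: 1 5 3 0 7 6 4 2

Derivation:
Char counts: '$':1, 'K':1, 'a':1, 'c':1, 'd':1, 'e':1, 'l':1, 'n':1
C (first-col start): C('$')=0, C('K')=1, C('a')=2, C('c')=3, C('d')=4, C('e')=5, C('l')=6, C('n')=7
L[0]='K': occ=0, LF[0]=C('K')+0=1+0=1
L[1]='e': occ=0, LF[1]=C('e')+0=5+0=5
L[2]='c': occ=0, LF[2]=C('c')+0=3+0=3
L[3]='$': occ=0, LF[3]=C('$')+0=0+0=0
L[4]='n': occ=0, LF[4]=C('n')+0=7+0=7
L[5]='l': occ=0, LF[5]=C('l')+0=6+0=6
L[6]='d': occ=0, LF[6]=C('d')+0=4+0=4
L[7]='a': occ=0, LF[7]=C('a')+0=2+0=2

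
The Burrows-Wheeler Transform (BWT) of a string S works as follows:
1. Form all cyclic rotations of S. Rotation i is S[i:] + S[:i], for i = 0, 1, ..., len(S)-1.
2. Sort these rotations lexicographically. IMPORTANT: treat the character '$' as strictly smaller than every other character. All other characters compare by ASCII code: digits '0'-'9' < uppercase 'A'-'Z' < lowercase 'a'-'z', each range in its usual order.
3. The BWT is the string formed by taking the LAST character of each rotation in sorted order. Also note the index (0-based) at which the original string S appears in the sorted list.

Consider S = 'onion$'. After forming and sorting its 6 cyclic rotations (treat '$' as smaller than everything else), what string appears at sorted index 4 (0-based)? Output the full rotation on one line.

All 6 rotations (rotation i = S[i:]+S[:i]):
  rot[0] = onion$
  rot[1] = nion$o
  rot[2] = ion$on
  rot[3] = on$oni
  rot[4] = n$onio
  rot[5] = $onion
Sorted (with $ < everything):
  sorted[0] = $onion
  sorted[1] = ion$on
  sorted[2] = n$onio
  sorted[3] = nion$o
  sorted[4] = on$oni
  sorted[5] = onion$
sorted[4] = on$oni

Answer: on$oni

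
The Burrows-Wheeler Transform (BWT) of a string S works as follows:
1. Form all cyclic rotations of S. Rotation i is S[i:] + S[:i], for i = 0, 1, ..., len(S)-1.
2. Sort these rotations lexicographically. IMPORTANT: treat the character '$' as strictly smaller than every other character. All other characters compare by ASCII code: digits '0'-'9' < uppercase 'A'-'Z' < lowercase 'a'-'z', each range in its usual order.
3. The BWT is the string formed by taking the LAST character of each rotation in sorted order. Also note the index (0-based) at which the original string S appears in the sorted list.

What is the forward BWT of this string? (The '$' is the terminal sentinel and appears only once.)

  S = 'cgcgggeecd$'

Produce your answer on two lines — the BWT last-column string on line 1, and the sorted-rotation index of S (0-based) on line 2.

All 11 rotations (rotation i = S[i:]+S[:i]):
  rot[0] = cgcgggeecd$
  rot[1] = gcgggeecd$c
  rot[2] = cgggeecd$cg
  rot[3] = gggeecd$cgc
  rot[4] = ggeecd$cgcg
  rot[5] = geecd$cgcgg
  rot[6] = eecd$cgcggg
  rot[7] = ecd$cgcggge
  rot[8] = cd$cgcgggee
  rot[9] = d$cgcgggeec
  rot[10] = $cgcgggeecd
Sorted (with $ < everything):
  sorted[0] = $cgcgggeecd  (last char: 'd')
  sorted[1] = cd$cgcgggee  (last char: 'e')
  sorted[2] = cgcgggeecd$  (last char: '$')
  sorted[3] = cgggeecd$cg  (last char: 'g')
  sorted[4] = d$cgcgggeec  (last char: 'c')
  sorted[5] = ecd$cgcggge  (last char: 'e')
  sorted[6] = eecd$cgcggg  (last char: 'g')
  sorted[7] = gcgggeecd$c  (last char: 'c')
  sorted[8] = geecd$cgcgg  (last char: 'g')
  sorted[9] = ggeecd$cgcg  (last char: 'g')
  sorted[10] = gggeecd$cgc  (last char: 'c')
Last column: de$gcegcggc
Original string S is at sorted index 2

Answer: de$gcegcggc
2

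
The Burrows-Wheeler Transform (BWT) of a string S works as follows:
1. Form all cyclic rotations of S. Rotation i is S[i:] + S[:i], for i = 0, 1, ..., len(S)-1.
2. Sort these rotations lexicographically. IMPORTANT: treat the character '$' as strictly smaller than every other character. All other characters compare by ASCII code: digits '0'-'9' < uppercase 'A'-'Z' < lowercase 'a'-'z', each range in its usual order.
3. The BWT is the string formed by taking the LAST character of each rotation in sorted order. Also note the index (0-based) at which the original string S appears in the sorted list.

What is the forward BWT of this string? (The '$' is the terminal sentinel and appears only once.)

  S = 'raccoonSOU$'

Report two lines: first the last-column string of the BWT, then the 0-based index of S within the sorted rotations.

All 11 rotations (rotation i = S[i:]+S[:i]):
  rot[0] = raccoonSOU$
  rot[1] = accoonSOU$r
  rot[2] = ccoonSOU$ra
  rot[3] = coonSOU$rac
  rot[4] = oonSOU$racc
  rot[5] = onSOU$racco
  rot[6] = nSOU$raccoo
  rot[7] = SOU$raccoon
  rot[8] = OU$raccoonS
  rot[9] = U$raccoonSO
  rot[10] = $raccoonSOU
Sorted (with $ < everything):
  sorted[0] = $raccoonSOU  (last char: 'U')
  sorted[1] = OU$raccoonS  (last char: 'S')
  sorted[2] = SOU$raccoon  (last char: 'n')
  sorted[3] = U$raccoonSO  (last char: 'O')
  sorted[4] = accoonSOU$r  (last char: 'r')
  sorted[5] = ccoonSOU$ra  (last char: 'a')
  sorted[6] = coonSOU$rac  (last char: 'c')
  sorted[7] = nSOU$raccoo  (last char: 'o')
  sorted[8] = onSOU$racco  (last char: 'o')
  sorted[9] = oonSOU$racc  (last char: 'c')
  sorted[10] = raccoonSOU$  (last char: '$')
Last column: USnOracooc$
Original string S is at sorted index 10

Answer: USnOracooc$
10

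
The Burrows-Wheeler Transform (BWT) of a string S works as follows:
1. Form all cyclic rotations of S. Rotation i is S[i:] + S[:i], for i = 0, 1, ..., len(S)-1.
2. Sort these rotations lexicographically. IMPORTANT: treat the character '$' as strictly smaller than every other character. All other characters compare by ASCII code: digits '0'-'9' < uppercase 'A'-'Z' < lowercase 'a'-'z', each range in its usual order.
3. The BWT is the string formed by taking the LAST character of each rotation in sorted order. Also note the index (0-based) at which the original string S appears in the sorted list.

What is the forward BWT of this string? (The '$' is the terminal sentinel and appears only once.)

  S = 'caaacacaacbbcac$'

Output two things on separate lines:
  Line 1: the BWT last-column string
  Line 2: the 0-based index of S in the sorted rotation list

All 16 rotations (rotation i = S[i:]+S[:i]):
  rot[0] = caaacacaacbbcac$
  rot[1] = aaacacaacbbcac$c
  rot[2] = aacacaacbbcac$ca
  rot[3] = acacaacbbcac$caa
  rot[4] = cacaacbbcac$caaa
  rot[5] = acaacbbcac$caaac
  rot[6] = caacbbcac$caaaca
  rot[7] = aacbbcac$caaacac
  rot[8] = acbbcac$caaacaca
  rot[9] = cbbcac$caaacacaa
  rot[10] = bbcac$caaacacaac
  rot[11] = bcac$caaacacaacb
  rot[12] = cac$caaacacaacbb
  rot[13] = ac$caaacacaacbbc
  rot[14] = c$caaacacaacbbca
  rot[15] = $caaacacaacbbcac
Sorted (with $ < everything):
  sorted[0] = $caaacacaacbbcac  (last char: 'c')
  sorted[1] = aaacacaacbbcac$c  (last char: 'c')
  sorted[2] = aacacaacbbcac$ca  (last char: 'a')
  sorted[3] = aacbbcac$caaacac  (last char: 'c')
  sorted[4] = ac$caaacacaacbbc  (last char: 'c')
  sorted[5] = acaacbbcac$caaac  (last char: 'c')
  sorted[6] = acacaacbbcac$caa  (last char: 'a')
  sorted[7] = acbbcac$caaacaca  (last char: 'a')
  sorted[8] = bbcac$caaacacaac  (last char: 'c')
  sorted[9] = bcac$caaacacaacb  (last char: 'b')
  sorted[10] = c$caaacacaacbbca  (last char: 'a')
  sorted[11] = caaacacaacbbcac$  (last char: '$')
  sorted[12] = caacbbcac$caaaca  (last char: 'a')
  sorted[13] = cac$caaacacaacbb  (last char: 'b')
  sorted[14] = cacaacbbcac$caaa  (last char: 'a')
  sorted[15] = cbbcac$caaacacaa  (last char: 'a')
Last column: ccacccaacba$abaa
Original string S is at sorted index 11

Answer: ccacccaacba$abaa
11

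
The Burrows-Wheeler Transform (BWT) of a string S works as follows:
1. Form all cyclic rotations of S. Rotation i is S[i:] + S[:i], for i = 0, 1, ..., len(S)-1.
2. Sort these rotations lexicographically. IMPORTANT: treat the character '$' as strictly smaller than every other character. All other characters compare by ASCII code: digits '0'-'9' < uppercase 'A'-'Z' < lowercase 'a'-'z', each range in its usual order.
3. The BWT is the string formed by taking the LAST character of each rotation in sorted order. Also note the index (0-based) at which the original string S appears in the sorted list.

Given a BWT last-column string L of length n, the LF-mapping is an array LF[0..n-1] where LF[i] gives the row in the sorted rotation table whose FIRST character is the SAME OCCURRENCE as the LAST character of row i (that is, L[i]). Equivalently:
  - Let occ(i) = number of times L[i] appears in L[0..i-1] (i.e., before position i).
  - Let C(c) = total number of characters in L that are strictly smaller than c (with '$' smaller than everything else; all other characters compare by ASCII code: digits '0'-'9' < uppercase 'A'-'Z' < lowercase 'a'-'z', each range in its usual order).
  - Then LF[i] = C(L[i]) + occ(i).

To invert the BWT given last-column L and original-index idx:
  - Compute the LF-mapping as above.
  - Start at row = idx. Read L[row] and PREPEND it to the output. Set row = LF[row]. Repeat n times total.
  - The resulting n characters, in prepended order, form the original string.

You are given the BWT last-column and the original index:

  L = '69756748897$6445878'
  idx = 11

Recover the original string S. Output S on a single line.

Answer: 775889748654867946$

Derivation:
LF mapping: 6 17 9 4 7 10 1 13 14 18 11 0 8 2 3 5 15 12 16
Walk LF starting at row 11, prepending L[row]:
  step 1: row=11, L[11]='$', prepend. Next row=LF[11]=0
  step 2: row=0, L[0]='6', prepend. Next row=LF[0]=6
  step 3: row=6, L[6]='4', prepend. Next row=LF[6]=1
  step 4: row=1, L[1]='9', prepend. Next row=LF[1]=17
  step 5: row=17, L[17]='7', prepend. Next row=LF[17]=12
  step 6: row=12, L[12]='6', prepend. Next row=LF[12]=8
  step 7: row=8, L[8]='8', prepend. Next row=LF[8]=14
  step 8: row=14, L[14]='4', prepend. Next row=LF[14]=3
  step 9: row=3, L[3]='5', prepend. Next row=LF[3]=4
  step 10: row=4, L[4]='6', prepend. Next row=LF[4]=7
  step 11: row=7, L[7]='8', prepend. Next row=LF[7]=13
  step 12: row=13, L[13]='4', prepend. Next row=LF[13]=2
  step 13: row=2, L[2]='7', prepend. Next row=LF[2]=9
  step 14: row=9, L[9]='9', prepend. Next row=LF[9]=18
  step 15: row=18, L[18]='8', prepend. Next row=LF[18]=16
  step 16: row=16, L[16]='8', prepend. Next row=LF[16]=15
  step 17: row=15, L[15]='5', prepend. Next row=LF[15]=5
  step 18: row=5, L[5]='7', prepend. Next row=LF[5]=10
  step 19: row=10, L[10]='7', prepend. Next row=LF[10]=11
Reversed output: 775889748654867946$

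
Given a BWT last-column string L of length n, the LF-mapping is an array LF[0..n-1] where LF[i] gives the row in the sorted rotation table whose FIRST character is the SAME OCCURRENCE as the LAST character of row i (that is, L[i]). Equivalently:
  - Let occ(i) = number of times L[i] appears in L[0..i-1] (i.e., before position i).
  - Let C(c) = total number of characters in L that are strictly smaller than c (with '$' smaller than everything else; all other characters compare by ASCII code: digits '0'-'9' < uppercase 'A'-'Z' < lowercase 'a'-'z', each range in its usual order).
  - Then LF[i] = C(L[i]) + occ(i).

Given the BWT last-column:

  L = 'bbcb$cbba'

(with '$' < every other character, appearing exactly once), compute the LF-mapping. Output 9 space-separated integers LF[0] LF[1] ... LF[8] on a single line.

Answer: 2 3 7 4 0 8 5 6 1

Derivation:
Char counts: '$':1, 'a':1, 'b':5, 'c':2
C (first-col start): C('$')=0, C('a')=1, C('b')=2, C('c')=7
L[0]='b': occ=0, LF[0]=C('b')+0=2+0=2
L[1]='b': occ=1, LF[1]=C('b')+1=2+1=3
L[2]='c': occ=0, LF[2]=C('c')+0=7+0=7
L[3]='b': occ=2, LF[3]=C('b')+2=2+2=4
L[4]='$': occ=0, LF[4]=C('$')+0=0+0=0
L[5]='c': occ=1, LF[5]=C('c')+1=7+1=8
L[6]='b': occ=3, LF[6]=C('b')+3=2+3=5
L[7]='b': occ=4, LF[7]=C('b')+4=2+4=6
L[8]='a': occ=0, LF[8]=C('a')+0=1+0=1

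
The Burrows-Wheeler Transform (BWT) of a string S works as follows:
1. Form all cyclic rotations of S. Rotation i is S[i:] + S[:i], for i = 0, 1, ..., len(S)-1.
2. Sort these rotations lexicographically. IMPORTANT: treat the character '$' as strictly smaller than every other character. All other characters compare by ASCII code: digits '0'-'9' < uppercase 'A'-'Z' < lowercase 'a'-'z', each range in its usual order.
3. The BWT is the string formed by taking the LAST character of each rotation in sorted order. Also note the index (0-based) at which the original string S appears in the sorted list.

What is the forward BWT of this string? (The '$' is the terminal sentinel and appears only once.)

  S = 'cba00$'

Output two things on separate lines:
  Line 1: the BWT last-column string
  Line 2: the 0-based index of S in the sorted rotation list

Answer: 00abc$
5

Derivation:
All 6 rotations (rotation i = S[i:]+S[:i]):
  rot[0] = cba00$
  rot[1] = ba00$c
  rot[2] = a00$cb
  rot[3] = 00$cba
  rot[4] = 0$cba0
  rot[5] = $cba00
Sorted (with $ < everything):
  sorted[0] = $cba00  (last char: '0')
  sorted[1] = 0$cba0  (last char: '0')
  sorted[2] = 00$cba  (last char: 'a')
  sorted[3] = a00$cb  (last char: 'b')
  sorted[4] = ba00$c  (last char: 'c')
  sorted[5] = cba00$  (last char: '$')
Last column: 00abc$
Original string S is at sorted index 5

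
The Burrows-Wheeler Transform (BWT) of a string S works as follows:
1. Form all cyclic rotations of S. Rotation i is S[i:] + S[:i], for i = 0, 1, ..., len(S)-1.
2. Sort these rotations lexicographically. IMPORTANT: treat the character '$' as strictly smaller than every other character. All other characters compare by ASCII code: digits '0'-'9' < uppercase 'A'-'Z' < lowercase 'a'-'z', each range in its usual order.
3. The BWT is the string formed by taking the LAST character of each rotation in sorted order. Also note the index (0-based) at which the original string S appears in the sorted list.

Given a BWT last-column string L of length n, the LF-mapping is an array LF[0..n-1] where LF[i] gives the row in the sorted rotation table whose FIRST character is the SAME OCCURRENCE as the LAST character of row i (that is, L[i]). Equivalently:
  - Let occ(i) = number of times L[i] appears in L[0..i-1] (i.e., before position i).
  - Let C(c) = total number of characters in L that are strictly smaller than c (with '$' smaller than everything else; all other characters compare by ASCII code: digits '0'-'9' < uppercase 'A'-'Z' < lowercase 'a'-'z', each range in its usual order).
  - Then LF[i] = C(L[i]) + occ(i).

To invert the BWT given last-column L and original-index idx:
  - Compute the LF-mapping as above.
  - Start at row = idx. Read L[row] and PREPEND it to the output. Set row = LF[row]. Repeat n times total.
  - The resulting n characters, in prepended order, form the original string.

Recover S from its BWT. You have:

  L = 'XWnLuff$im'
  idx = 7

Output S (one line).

LF mapping: 3 2 8 1 9 4 5 0 6 7
Walk LF starting at row 7, prepending L[row]:
  step 1: row=7, L[7]='$', prepend. Next row=LF[7]=0
  step 2: row=0, L[0]='X', prepend. Next row=LF[0]=3
  step 3: row=3, L[3]='L', prepend. Next row=LF[3]=1
  step 4: row=1, L[1]='W', prepend. Next row=LF[1]=2
  step 5: row=2, L[2]='n', prepend. Next row=LF[2]=8
  step 6: row=8, L[8]='i', prepend. Next row=LF[8]=6
  step 7: row=6, L[6]='f', prepend. Next row=LF[6]=5
  step 8: row=5, L[5]='f', prepend. Next row=LF[5]=4
  step 9: row=4, L[4]='u', prepend. Next row=LF[4]=9
  step 10: row=9, L[9]='m', prepend. Next row=LF[9]=7
Reversed output: muffinWLX$

Answer: muffinWLX$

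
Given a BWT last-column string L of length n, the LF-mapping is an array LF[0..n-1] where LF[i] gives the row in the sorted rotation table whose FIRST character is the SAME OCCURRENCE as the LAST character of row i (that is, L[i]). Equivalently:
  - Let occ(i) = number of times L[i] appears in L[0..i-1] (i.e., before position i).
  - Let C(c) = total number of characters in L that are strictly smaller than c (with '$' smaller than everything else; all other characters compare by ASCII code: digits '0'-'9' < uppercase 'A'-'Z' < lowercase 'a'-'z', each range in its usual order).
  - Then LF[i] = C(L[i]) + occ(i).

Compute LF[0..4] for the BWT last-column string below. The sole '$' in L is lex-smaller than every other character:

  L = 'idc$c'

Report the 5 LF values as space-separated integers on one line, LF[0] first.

Char counts: '$':1, 'c':2, 'd':1, 'i':1
C (first-col start): C('$')=0, C('c')=1, C('d')=3, C('i')=4
L[0]='i': occ=0, LF[0]=C('i')+0=4+0=4
L[1]='d': occ=0, LF[1]=C('d')+0=3+0=3
L[2]='c': occ=0, LF[2]=C('c')+0=1+0=1
L[3]='$': occ=0, LF[3]=C('$')+0=0+0=0
L[4]='c': occ=1, LF[4]=C('c')+1=1+1=2

Answer: 4 3 1 0 2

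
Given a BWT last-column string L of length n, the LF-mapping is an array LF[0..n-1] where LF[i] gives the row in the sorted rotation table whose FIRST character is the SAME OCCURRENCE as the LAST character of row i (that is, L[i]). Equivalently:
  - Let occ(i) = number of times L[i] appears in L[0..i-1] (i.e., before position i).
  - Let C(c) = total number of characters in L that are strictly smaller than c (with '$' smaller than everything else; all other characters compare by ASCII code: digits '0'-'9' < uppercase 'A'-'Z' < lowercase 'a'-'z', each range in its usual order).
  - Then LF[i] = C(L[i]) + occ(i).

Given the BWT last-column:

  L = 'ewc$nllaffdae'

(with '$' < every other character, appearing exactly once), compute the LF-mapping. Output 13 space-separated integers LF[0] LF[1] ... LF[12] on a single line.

Answer: 5 12 3 0 11 9 10 1 7 8 4 2 6

Derivation:
Char counts: '$':1, 'a':2, 'c':1, 'd':1, 'e':2, 'f':2, 'l':2, 'n':1, 'w':1
C (first-col start): C('$')=0, C('a')=1, C('c')=3, C('d')=4, C('e')=5, C('f')=7, C('l')=9, C('n')=11, C('w')=12
L[0]='e': occ=0, LF[0]=C('e')+0=5+0=5
L[1]='w': occ=0, LF[1]=C('w')+0=12+0=12
L[2]='c': occ=0, LF[2]=C('c')+0=3+0=3
L[3]='$': occ=0, LF[3]=C('$')+0=0+0=0
L[4]='n': occ=0, LF[4]=C('n')+0=11+0=11
L[5]='l': occ=0, LF[5]=C('l')+0=9+0=9
L[6]='l': occ=1, LF[6]=C('l')+1=9+1=10
L[7]='a': occ=0, LF[7]=C('a')+0=1+0=1
L[8]='f': occ=0, LF[8]=C('f')+0=7+0=7
L[9]='f': occ=1, LF[9]=C('f')+1=7+1=8
L[10]='d': occ=0, LF[10]=C('d')+0=4+0=4
L[11]='a': occ=1, LF[11]=C('a')+1=1+1=2
L[12]='e': occ=1, LF[12]=C('e')+1=5+1=6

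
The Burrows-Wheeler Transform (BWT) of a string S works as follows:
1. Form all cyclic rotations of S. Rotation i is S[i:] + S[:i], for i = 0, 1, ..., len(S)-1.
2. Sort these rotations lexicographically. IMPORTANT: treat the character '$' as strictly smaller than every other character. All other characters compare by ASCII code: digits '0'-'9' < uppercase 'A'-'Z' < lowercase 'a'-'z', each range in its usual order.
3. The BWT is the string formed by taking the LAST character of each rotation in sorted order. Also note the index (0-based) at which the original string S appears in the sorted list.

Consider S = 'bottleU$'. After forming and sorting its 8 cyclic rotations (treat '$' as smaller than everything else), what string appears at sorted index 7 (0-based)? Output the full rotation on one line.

Answer: ttleU$bo

Derivation:
All 8 rotations (rotation i = S[i:]+S[:i]):
  rot[0] = bottleU$
  rot[1] = ottleU$b
  rot[2] = ttleU$bo
  rot[3] = tleU$bot
  rot[4] = leU$bott
  rot[5] = eU$bottl
  rot[6] = U$bottle
  rot[7] = $bottleU
Sorted (with $ < everything):
  sorted[0] = $bottleU
  sorted[1] = U$bottle
  sorted[2] = bottleU$
  sorted[3] = eU$bottl
  sorted[4] = leU$bott
  sorted[5] = ottleU$b
  sorted[6] = tleU$bot
  sorted[7] = ttleU$bo
sorted[7] = ttleU$bo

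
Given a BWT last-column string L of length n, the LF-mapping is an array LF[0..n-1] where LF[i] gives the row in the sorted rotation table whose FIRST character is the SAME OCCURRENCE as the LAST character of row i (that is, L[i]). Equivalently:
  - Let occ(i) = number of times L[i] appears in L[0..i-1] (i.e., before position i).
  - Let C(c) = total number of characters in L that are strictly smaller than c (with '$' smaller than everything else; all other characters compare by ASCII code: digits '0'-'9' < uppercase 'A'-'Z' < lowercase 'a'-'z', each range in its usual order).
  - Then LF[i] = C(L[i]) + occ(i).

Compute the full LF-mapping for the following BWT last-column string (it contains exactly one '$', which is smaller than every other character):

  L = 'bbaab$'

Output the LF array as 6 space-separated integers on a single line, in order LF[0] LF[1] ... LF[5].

Answer: 3 4 1 2 5 0

Derivation:
Char counts: '$':1, 'a':2, 'b':3
C (first-col start): C('$')=0, C('a')=1, C('b')=3
L[0]='b': occ=0, LF[0]=C('b')+0=3+0=3
L[1]='b': occ=1, LF[1]=C('b')+1=3+1=4
L[2]='a': occ=0, LF[2]=C('a')+0=1+0=1
L[3]='a': occ=1, LF[3]=C('a')+1=1+1=2
L[4]='b': occ=2, LF[4]=C('b')+2=3+2=5
L[5]='$': occ=0, LF[5]=C('$')+0=0+0=0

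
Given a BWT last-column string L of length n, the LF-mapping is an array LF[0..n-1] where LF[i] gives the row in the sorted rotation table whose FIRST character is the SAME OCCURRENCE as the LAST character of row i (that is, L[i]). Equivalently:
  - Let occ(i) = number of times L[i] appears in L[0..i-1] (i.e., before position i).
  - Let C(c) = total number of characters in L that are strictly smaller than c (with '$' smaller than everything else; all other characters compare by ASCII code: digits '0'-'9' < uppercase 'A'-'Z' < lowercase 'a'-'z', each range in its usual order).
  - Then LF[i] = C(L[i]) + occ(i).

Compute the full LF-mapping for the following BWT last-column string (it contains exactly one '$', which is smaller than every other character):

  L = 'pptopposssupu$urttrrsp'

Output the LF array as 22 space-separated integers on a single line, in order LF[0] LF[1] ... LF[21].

Char counts: '$':1, 'o':2, 'p':6, 'r':3, 's':4, 't':3, 'u':3
C (first-col start): C('$')=0, C('o')=1, C('p')=3, C('r')=9, C('s')=12, C('t')=16, C('u')=19
L[0]='p': occ=0, LF[0]=C('p')+0=3+0=3
L[1]='p': occ=1, LF[1]=C('p')+1=3+1=4
L[2]='t': occ=0, LF[2]=C('t')+0=16+0=16
L[3]='o': occ=0, LF[3]=C('o')+0=1+0=1
L[4]='p': occ=2, LF[4]=C('p')+2=3+2=5
L[5]='p': occ=3, LF[5]=C('p')+3=3+3=6
L[6]='o': occ=1, LF[6]=C('o')+1=1+1=2
L[7]='s': occ=0, LF[7]=C('s')+0=12+0=12
L[8]='s': occ=1, LF[8]=C('s')+1=12+1=13
L[9]='s': occ=2, LF[9]=C('s')+2=12+2=14
L[10]='u': occ=0, LF[10]=C('u')+0=19+0=19
L[11]='p': occ=4, LF[11]=C('p')+4=3+4=7
L[12]='u': occ=1, LF[12]=C('u')+1=19+1=20
L[13]='$': occ=0, LF[13]=C('$')+0=0+0=0
L[14]='u': occ=2, LF[14]=C('u')+2=19+2=21
L[15]='r': occ=0, LF[15]=C('r')+0=9+0=9
L[16]='t': occ=1, LF[16]=C('t')+1=16+1=17
L[17]='t': occ=2, LF[17]=C('t')+2=16+2=18
L[18]='r': occ=1, LF[18]=C('r')+1=9+1=10
L[19]='r': occ=2, LF[19]=C('r')+2=9+2=11
L[20]='s': occ=3, LF[20]=C('s')+3=12+3=15
L[21]='p': occ=5, LF[21]=C('p')+5=3+5=8

Answer: 3 4 16 1 5 6 2 12 13 14 19 7 20 0 21 9 17 18 10 11 15 8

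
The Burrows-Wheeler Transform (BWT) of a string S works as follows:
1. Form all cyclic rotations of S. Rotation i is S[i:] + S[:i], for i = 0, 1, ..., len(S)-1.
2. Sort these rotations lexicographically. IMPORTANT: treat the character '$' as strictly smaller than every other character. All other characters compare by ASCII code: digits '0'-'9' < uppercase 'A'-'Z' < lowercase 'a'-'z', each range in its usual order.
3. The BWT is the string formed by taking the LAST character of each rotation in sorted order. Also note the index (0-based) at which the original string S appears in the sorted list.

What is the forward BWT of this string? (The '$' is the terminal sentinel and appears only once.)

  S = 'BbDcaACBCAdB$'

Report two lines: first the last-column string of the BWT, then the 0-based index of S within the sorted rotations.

Answer: BaCdC$BAbcBDA
5

Derivation:
All 13 rotations (rotation i = S[i:]+S[:i]):
  rot[0] = BbDcaACBCAdB$
  rot[1] = bDcaACBCAdB$B
  rot[2] = DcaACBCAdB$Bb
  rot[3] = caACBCAdB$BbD
  rot[4] = aACBCAdB$BbDc
  rot[5] = ACBCAdB$BbDca
  rot[6] = CBCAdB$BbDcaA
  rot[7] = BCAdB$BbDcaAC
  rot[8] = CAdB$BbDcaACB
  rot[9] = AdB$BbDcaACBC
  rot[10] = dB$BbDcaACBCA
  rot[11] = B$BbDcaACBCAd
  rot[12] = $BbDcaACBCAdB
Sorted (with $ < everything):
  sorted[0] = $BbDcaACBCAdB  (last char: 'B')
  sorted[1] = ACBCAdB$BbDca  (last char: 'a')
  sorted[2] = AdB$BbDcaACBC  (last char: 'C')
  sorted[3] = B$BbDcaACBCAd  (last char: 'd')
  sorted[4] = BCAdB$BbDcaAC  (last char: 'C')
  sorted[5] = BbDcaACBCAdB$  (last char: '$')
  sorted[6] = CAdB$BbDcaACB  (last char: 'B')
  sorted[7] = CBCAdB$BbDcaA  (last char: 'A')
  sorted[8] = DcaACBCAdB$Bb  (last char: 'b')
  sorted[9] = aACBCAdB$BbDc  (last char: 'c')
  sorted[10] = bDcaACBCAdB$B  (last char: 'B')
  sorted[11] = caACBCAdB$BbD  (last char: 'D')
  sorted[12] = dB$BbDcaACBCA  (last char: 'A')
Last column: BaCdC$BAbcBDA
Original string S is at sorted index 5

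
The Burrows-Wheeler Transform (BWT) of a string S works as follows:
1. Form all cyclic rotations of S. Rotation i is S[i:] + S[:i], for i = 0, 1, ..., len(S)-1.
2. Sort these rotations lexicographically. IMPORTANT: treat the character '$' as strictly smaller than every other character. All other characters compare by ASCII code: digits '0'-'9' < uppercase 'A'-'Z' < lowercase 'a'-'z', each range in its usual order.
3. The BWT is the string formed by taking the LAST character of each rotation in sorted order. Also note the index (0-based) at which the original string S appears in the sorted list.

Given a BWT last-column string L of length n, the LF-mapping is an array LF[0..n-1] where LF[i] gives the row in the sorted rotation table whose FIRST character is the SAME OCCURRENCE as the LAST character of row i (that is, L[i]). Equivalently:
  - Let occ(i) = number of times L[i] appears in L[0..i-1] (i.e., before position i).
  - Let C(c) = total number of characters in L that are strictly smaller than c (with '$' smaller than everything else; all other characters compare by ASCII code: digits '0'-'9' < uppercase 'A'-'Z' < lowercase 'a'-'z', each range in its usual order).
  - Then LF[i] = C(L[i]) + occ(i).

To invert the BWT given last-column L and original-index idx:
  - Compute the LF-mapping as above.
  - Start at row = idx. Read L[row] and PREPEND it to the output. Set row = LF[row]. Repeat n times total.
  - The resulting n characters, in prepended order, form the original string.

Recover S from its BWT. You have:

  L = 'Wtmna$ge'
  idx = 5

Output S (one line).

Answer: magnetW$

Derivation:
LF mapping: 1 7 5 6 2 0 4 3
Walk LF starting at row 5, prepending L[row]:
  step 1: row=5, L[5]='$', prepend. Next row=LF[5]=0
  step 2: row=0, L[0]='W', prepend. Next row=LF[0]=1
  step 3: row=1, L[1]='t', prepend. Next row=LF[1]=7
  step 4: row=7, L[7]='e', prepend. Next row=LF[7]=3
  step 5: row=3, L[3]='n', prepend. Next row=LF[3]=6
  step 6: row=6, L[6]='g', prepend. Next row=LF[6]=4
  step 7: row=4, L[4]='a', prepend. Next row=LF[4]=2
  step 8: row=2, L[2]='m', prepend. Next row=LF[2]=5
Reversed output: magnetW$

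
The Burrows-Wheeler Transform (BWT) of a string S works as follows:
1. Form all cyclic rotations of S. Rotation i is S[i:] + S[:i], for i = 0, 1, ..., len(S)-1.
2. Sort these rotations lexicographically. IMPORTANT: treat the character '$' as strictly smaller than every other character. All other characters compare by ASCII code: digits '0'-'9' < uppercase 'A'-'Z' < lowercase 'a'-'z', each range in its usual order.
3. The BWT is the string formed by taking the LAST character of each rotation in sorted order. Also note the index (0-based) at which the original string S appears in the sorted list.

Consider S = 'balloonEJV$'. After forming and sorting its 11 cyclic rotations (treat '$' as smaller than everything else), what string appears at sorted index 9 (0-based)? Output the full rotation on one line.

Answer: onEJV$ballo

Derivation:
All 11 rotations (rotation i = S[i:]+S[:i]):
  rot[0] = balloonEJV$
  rot[1] = alloonEJV$b
  rot[2] = lloonEJV$ba
  rot[3] = loonEJV$bal
  rot[4] = oonEJV$ball
  rot[5] = onEJV$ballo
  rot[6] = nEJV$balloo
  rot[7] = EJV$balloon
  rot[8] = JV$balloonE
  rot[9] = V$balloonEJ
  rot[10] = $balloonEJV
Sorted (with $ < everything):
  sorted[0] = $balloonEJV
  sorted[1] = EJV$balloon
  sorted[2] = JV$balloonE
  sorted[3] = V$balloonEJ
  sorted[4] = alloonEJV$b
  sorted[5] = balloonEJV$
  sorted[6] = lloonEJV$ba
  sorted[7] = loonEJV$bal
  sorted[8] = nEJV$balloo
  sorted[9] = onEJV$ballo
  sorted[10] = oonEJV$ball
sorted[9] = onEJV$ballo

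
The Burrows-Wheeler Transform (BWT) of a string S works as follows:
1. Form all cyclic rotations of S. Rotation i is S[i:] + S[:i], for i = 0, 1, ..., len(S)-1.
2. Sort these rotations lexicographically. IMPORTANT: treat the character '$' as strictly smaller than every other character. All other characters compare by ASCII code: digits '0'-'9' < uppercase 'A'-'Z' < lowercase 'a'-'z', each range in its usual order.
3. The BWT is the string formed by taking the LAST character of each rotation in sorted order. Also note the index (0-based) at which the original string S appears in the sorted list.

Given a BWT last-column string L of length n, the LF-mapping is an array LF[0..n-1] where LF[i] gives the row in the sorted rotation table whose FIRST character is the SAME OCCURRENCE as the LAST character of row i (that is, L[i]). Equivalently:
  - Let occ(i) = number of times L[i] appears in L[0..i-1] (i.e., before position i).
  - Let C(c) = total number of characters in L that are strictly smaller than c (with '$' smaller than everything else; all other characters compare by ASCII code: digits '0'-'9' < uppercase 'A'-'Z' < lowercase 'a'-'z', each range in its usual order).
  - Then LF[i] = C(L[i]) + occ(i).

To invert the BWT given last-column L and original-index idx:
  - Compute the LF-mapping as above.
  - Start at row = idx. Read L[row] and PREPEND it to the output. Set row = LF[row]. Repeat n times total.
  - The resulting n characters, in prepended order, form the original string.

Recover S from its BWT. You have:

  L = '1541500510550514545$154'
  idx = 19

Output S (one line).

Answer: 5455545045401015511501$

Derivation:
LF mapping: 5 14 10 6 15 1 2 16 7 3 17 18 4 19 8 11 20 12 21 0 9 22 13
Walk LF starting at row 19, prepending L[row]:
  step 1: row=19, L[19]='$', prepend. Next row=LF[19]=0
  step 2: row=0, L[0]='1', prepend. Next row=LF[0]=5
  step 3: row=5, L[5]='0', prepend. Next row=LF[5]=1
  step 4: row=1, L[1]='5', prepend. Next row=LF[1]=14
  step 5: row=14, L[14]='1', prepend. Next row=LF[14]=8
  step 6: row=8, L[8]='1', prepend. Next row=LF[8]=7
  step 7: row=7, L[7]='5', prepend. Next row=LF[7]=16
  step 8: row=16, L[16]='5', prepend. Next row=LF[16]=20
  step 9: row=20, L[20]='1', prepend. Next row=LF[20]=9
  step 10: row=9, L[9]='0', prepend. Next row=LF[9]=3
  step 11: row=3, L[3]='1', prepend. Next row=LF[3]=6
  step 12: row=6, L[6]='0', prepend. Next row=LF[6]=2
  step 13: row=2, L[2]='4', prepend. Next row=LF[2]=10
  step 14: row=10, L[10]='5', prepend. Next row=LF[10]=17
  step 15: row=17, L[17]='4', prepend. Next row=LF[17]=12
  step 16: row=12, L[12]='0', prepend. Next row=LF[12]=4
  step 17: row=4, L[4]='5', prepend. Next row=LF[4]=15
  step 18: row=15, L[15]='4', prepend. Next row=LF[15]=11
  step 19: row=11, L[11]='5', prepend. Next row=LF[11]=18
  step 20: row=18, L[18]='5', prepend. Next row=LF[18]=21
  step 21: row=21, L[21]='5', prepend. Next row=LF[21]=22
  step 22: row=22, L[22]='4', prepend. Next row=LF[22]=13
  step 23: row=13, L[13]='5', prepend. Next row=LF[13]=19
Reversed output: 5455545045401015511501$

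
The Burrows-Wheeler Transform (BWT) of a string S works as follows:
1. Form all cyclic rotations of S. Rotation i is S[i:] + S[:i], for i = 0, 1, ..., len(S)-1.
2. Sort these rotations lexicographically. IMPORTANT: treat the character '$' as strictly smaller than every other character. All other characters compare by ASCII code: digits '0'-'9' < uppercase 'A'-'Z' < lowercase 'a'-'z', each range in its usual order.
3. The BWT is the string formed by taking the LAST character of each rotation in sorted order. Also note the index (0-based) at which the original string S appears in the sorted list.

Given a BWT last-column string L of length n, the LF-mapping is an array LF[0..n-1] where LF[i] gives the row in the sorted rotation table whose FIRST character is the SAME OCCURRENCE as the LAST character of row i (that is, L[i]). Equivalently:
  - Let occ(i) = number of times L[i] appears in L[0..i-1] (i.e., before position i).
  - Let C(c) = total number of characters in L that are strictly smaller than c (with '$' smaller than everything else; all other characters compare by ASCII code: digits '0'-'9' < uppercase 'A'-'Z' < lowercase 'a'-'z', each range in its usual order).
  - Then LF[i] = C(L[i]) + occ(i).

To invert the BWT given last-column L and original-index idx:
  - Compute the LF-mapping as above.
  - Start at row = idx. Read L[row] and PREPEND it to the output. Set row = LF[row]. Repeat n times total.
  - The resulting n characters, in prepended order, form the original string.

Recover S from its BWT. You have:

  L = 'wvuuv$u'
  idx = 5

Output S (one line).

LF mapping: 6 4 1 2 5 0 3
Walk LF starting at row 5, prepending L[row]:
  step 1: row=5, L[5]='$', prepend. Next row=LF[5]=0
  step 2: row=0, L[0]='w', prepend. Next row=LF[0]=6
  step 3: row=6, L[6]='u', prepend. Next row=LF[6]=3
  step 4: row=3, L[3]='u', prepend. Next row=LF[3]=2
  step 5: row=2, L[2]='u', prepend. Next row=LF[2]=1
  step 6: row=1, L[1]='v', prepend. Next row=LF[1]=4
  step 7: row=4, L[4]='v', prepend. Next row=LF[4]=5
Reversed output: vvuuuw$

Answer: vvuuuw$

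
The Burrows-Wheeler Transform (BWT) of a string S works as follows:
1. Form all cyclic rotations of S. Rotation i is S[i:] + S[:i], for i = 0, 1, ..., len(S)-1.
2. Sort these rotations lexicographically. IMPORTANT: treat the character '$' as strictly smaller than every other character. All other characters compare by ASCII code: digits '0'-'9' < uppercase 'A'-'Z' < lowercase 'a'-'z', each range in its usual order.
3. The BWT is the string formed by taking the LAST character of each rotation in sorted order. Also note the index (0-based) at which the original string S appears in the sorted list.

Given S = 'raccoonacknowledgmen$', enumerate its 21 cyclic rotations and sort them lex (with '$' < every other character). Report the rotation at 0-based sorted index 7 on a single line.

All 21 rotations (rotation i = S[i:]+S[:i]):
  rot[0] = raccoonacknowledgmen$
  rot[1] = accoonacknowledgmen$r
  rot[2] = ccoonacknowledgmen$ra
  rot[3] = coonacknowledgmen$rac
  rot[4] = oonacknowledgmen$racc
  rot[5] = onacknowledgmen$racco
  rot[6] = nacknowledgmen$raccoo
  rot[7] = acknowledgmen$raccoon
  rot[8] = cknowledgmen$raccoona
  rot[9] = knowledgmen$raccoonac
  rot[10] = nowledgmen$raccoonack
  rot[11] = owledgmen$raccoonackn
  rot[12] = wledgmen$raccoonackno
  rot[13] = ledgmen$raccoonacknow
  rot[14] = edgmen$raccoonacknowl
  rot[15] = dgmen$raccoonacknowle
  rot[16] = gmen$raccoonacknowled
  rot[17] = men$raccoonacknowledg
  rot[18] = en$raccoonacknowledgm
  rot[19] = n$raccoonacknowledgme
  rot[20] = $raccoonacknowledgmen
Sorted (with $ < everything):
  sorted[0] = $raccoonacknowledgmen
  sorted[1] = accoonacknowledgmen$r
  sorted[2] = acknowledgmen$raccoon
  sorted[3] = ccoonacknowledgmen$ra
  sorted[4] = cknowledgmen$raccoona
  sorted[5] = coonacknowledgmen$rac
  sorted[6] = dgmen$raccoonacknowle
  sorted[7] = edgmen$raccoonacknowl
  sorted[8] = en$raccoonacknowledgm
  sorted[9] = gmen$raccoonacknowled
  sorted[10] = knowledgmen$raccoonac
  sorted[11] = ledgmen$raccoonacknow
  sorted[12] = men$raccoonacknowledg
  sorted[13] = n$raccoonacknowledgme
  sorted[14] = nacknowledgmen$raccoo
  sorted[15] = nowledgmen$raccoonack
  sorted[16] = onacknowledgmen$racco
  sorted[17] = oonacknowledgmen$racc
  sorted[18] = owledgmen$raccoonackn
  sorted[19] = raccoonacknowledgmen$
  sorted[20] = wledgmen$raccoonackno
sorted[7] = edgmen$raccoonacknowl

Answer: edgmen$raccoonacknowl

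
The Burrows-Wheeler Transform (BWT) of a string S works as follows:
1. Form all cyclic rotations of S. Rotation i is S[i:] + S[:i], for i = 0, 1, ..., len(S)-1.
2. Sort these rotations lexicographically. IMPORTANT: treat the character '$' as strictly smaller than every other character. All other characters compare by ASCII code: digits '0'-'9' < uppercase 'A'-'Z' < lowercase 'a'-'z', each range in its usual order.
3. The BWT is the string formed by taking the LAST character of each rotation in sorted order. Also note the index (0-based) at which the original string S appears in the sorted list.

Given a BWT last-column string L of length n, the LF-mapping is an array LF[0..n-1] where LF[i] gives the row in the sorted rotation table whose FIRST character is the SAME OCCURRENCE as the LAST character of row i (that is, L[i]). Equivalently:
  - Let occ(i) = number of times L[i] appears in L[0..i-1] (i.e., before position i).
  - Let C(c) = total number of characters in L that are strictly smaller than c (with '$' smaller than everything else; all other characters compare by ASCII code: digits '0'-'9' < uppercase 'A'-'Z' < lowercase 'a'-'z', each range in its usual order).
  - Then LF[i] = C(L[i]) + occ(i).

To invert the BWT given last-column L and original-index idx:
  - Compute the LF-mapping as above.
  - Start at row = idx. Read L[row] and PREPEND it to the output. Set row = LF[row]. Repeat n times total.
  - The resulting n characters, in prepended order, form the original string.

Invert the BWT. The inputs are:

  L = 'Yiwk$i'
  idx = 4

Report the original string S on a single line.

LF mapping: 1 2 5 4 0 3
Walk LF starting at row 4, prepending L[row]:
  step 1: row=4, L[4]='$', prepend. Next row=LF[4]=0
  step 2: row=0, L[0]='Y', prepend. Next row=LF[0]=1
  step 3: row=1, L[1]='i', prepend. Next row=LF[1]=2
  step 4: row=2, L[2]='w', prepend. Next row=LF[2]=5
  step 5: row=5, L[5]='i', prepend. Next row=LF[5]=3
  step 6: row=3, L[3]='k', prepend. Next row=LF[3]=4
Reversed output: kiwiY$

Answer: kiwiY$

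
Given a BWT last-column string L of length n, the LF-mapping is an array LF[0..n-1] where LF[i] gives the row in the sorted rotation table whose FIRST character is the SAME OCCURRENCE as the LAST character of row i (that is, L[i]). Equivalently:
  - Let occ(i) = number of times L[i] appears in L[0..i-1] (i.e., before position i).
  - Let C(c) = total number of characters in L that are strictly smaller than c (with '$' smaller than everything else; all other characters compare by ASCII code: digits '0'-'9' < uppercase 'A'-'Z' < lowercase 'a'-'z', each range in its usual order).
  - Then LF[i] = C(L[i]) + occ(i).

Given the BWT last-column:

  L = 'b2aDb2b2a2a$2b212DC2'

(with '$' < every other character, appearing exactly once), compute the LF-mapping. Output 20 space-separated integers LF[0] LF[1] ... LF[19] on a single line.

Answer: 16 2 13 11 17 3 18 4 14 5 15 0 6 19 7 1 8 12 10 9

Derivation:
Char counts: '$':1, '1':1, '2':8, 'C':1, 'D':2, 'a':3, 'b':4
C (first-col start): C('$')=0, C('1')=1, C('2')=2, C('C')=10, C('D')=11, C('a')=13, C('b')=16
L[0]='b': occ=0, LF[0]=C('b')+0=16+0=16
L[1]='2': occ=0, LF[1]=C('2')+0=2+0=2
L[2]='a': occ=0, LF[2]=C('a')+0=13+0=13
L[3]='D': occ=0, LF[3]=C('D')+0=11+0=11
L[4]='b': occ=1, LF[4]=C('b')+1=16+1=17
L[5]='2': occ=1, LF[5]=C('2')+1=2+1=3
L[6]='b': occ=2, LF[6]=C('b')+2=16+2=18
L[7]='2': occ=2, LF[7]=C('2')+2=2+2=4
L[8]='a': occ=1, LF[8]=C('a')+1=13+1=14
L[9]='2': occ=3, LF[9]=C('2')+3=2+3=5
L[10]='a': occ=2, LF[10]=C('a')+2=13+2=15
L[11]='$': occ=0, LF[11]=C('$')+0=0+0=0
L[12]='2': occ=4, LF[12]=C('2')+4=2+4=6
L[13]='b': occ=3, LF[13]=C('b')+3=16+3=19
L[14]='2': occ=5, LF[14]=C('2')+5=2+5=7
L[15]='1': occ=0, LF[15]=C('1')+0=1+0=1
L[16]='2': occ=6, LF[16]=C('2')+6=2+6=8
L[17]='D': occ=1, LF[17]=C('D')+1=11+1=12
L[18]='C': occ=0, LF[18]=C('C')+0=10+0=10
L[19]='2': occ=7, LF[19]=C('2')+7=2+7=9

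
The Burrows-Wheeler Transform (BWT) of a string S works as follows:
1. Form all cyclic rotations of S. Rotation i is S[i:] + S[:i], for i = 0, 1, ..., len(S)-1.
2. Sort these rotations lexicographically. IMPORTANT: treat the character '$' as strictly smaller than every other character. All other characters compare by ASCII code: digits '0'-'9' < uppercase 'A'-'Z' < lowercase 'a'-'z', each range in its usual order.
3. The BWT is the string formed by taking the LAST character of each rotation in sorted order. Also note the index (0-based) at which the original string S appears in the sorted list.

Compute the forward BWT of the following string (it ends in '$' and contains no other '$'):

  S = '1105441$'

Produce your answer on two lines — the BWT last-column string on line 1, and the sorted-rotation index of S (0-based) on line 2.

All 8 rotations (rotation i = S[i:]+S[:i]):
  rot[0] = 1105441$
  rot[1] = 105441$1
  rot[2] = 05441$11
  rot[3] = 5441$110
  rot[4] = 441$1105
  rot[5] = 41$11054
  rot[6] = 1$110544
  rot[7] = $1105441
Sorted (with $ < everything):
  sorted[0] = $1105441  (last char: '1')
  sorted[1] = 05441$11  (last char: '1')
  sorted[2] = 1$110544  (last char: '4')
  sorted[3] = 105441$1  (last char: '1')
  sorted[4] = 1105441$  (last char: '$')
  sorted[5] = 41$11054  (last char: '4')
  sorted[6] = 441$1105  (last char: '5')
  sorted[7] = 5441$110  (last char: '0')
Last column: 1141$450
Original string S is at sorted index 4

Answer: 1141$450
4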